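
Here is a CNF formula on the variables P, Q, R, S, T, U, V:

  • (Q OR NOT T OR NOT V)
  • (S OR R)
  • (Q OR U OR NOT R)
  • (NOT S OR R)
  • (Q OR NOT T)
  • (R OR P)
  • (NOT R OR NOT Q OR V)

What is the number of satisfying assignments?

24

Split on R, then Q.
  R=1, Q=1: forces V=1; P, S, T, U free → 2^4 = 16.
  R=1, Q=0: forces T=0; U=1; P, S, V free → 2^3 = 8.
  R=0, Q=1: a clause becomes empty — 0.
  R=0, Q=0: a clause becomes empty — 0.
Total: 16 + 8 + 0 + 0 = 24.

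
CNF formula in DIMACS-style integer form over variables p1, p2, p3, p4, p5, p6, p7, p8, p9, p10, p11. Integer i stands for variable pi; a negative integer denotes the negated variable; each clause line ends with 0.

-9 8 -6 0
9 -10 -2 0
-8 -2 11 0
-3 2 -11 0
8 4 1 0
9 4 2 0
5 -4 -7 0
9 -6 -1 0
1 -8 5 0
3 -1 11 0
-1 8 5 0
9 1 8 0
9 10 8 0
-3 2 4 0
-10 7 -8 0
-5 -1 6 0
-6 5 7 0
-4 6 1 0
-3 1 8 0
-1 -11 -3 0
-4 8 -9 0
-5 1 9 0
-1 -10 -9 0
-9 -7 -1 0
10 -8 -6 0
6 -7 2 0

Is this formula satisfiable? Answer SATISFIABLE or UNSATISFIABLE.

Try p1 = True.
Branch on p2: take p2 = False.
For the remaining variables, p3 = False, p4 = False, p5 = False, p6 = False, p7 = False, p8 = True, p9 = True, p10 = False, p11 = True works.
So p1=True, p2=False, p3=False, p4=False, p5=False, p6=False, p7=False, p8=True, p9=True, p10=False, p11=True is a satisfying assignment.

SATISFIABLE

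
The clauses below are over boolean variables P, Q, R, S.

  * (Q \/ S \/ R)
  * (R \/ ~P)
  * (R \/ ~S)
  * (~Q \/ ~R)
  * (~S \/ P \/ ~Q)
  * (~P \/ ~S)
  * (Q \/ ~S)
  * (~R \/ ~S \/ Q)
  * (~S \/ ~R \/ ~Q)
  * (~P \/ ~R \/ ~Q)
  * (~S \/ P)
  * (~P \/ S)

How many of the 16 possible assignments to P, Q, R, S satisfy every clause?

2

Satisfying assignments:
  P=F Q=F R=T S=F
  P=F Q=T R=F S=F
That's 2 in total.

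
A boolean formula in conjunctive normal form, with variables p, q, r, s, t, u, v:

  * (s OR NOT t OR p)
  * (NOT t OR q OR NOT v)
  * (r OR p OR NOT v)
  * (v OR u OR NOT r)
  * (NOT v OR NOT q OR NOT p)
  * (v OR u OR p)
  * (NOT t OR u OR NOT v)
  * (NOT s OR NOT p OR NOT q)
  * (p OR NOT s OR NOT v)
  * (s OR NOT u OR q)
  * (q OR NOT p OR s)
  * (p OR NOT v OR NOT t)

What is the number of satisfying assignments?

Case analysis on p and v:
  p=1, v=1: remaining (q,r,s,t,u) ∈ {(0,0,1,0,0); (0,0,1,0,1); (0,1,1,0,0); (0,1,1,0,1)} — 4.
  p=1, v=0: t free; 6 ways for (q,r,s,u) × 2^1 = 12.
  p=0, v=1: remaining (q,r,s,t,u) ∈ {(0,1,0,0,0); (1,1,0,0,0); (1,1,0,0,1)} — 3.
  p=0, v=0: r free; 5 ways for (q,s,t,u) × 2^1 = 10.
Total: 4 + 12 + 3 + 10 = 29.

29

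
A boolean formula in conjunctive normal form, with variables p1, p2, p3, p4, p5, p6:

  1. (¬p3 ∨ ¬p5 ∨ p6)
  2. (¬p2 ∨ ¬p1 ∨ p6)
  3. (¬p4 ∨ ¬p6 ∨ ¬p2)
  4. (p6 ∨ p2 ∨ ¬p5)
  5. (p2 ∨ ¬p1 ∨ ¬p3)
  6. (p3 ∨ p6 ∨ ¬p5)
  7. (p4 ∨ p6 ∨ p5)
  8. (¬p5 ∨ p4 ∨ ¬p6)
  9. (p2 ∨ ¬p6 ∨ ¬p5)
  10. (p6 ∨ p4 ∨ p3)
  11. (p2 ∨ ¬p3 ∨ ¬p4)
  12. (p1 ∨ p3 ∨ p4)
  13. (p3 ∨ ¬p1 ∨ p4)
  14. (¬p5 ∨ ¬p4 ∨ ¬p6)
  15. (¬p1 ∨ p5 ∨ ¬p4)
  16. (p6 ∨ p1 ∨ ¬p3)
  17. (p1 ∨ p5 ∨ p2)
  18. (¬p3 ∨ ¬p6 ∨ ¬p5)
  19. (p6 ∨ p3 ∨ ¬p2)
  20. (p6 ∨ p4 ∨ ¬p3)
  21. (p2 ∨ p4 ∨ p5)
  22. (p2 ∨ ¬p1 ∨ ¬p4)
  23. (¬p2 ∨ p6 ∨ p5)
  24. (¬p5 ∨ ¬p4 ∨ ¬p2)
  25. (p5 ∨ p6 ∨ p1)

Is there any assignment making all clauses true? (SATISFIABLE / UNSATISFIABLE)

Branch on p1: take p1 = True.
Set p2 = True and propagate.
  then p6 is forced to True.
  then p4 is forced to False.
  then p5 is forced to False.
  then p3 is forced to True.
Every clause has at least one true literal under this assignment.
So p1 = 1, p2 = 1, p3 = 1, p4 = 0, p5 = 0, p6 = 1 is a satisfying assignment.

SATISFIABLE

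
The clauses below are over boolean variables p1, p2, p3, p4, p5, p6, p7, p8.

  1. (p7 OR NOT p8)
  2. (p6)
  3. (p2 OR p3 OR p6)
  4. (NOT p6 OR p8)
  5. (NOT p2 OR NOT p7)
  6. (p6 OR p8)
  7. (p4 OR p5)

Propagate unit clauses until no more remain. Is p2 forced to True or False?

(p6) is a unit clause: p6 = True.
(p8 OR NOT p6): since p6 = True, the clause reduces to (p8). p8 = True.
From (NOT p8 OR p7) and p8 = True: p7 = True.
(NOT p2 OR NOT p7): since p7 = True, the clause reduces to (NOT p2). p2 = False.

False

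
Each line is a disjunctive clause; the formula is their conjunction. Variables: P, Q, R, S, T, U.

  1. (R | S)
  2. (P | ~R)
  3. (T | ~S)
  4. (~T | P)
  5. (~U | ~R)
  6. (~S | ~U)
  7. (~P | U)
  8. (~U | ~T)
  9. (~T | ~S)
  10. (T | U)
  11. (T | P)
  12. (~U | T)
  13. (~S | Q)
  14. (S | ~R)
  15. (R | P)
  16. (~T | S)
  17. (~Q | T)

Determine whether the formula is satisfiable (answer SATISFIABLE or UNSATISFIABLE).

T = True:
  propagation gives P=True, U=True; an empty clause results — contradiction.
T = False:
  propagation gives S=False, R=True; an empty clause results — contradiction.
Every branch closes, so no satisfying assignment exists.

UNSATISFIABLE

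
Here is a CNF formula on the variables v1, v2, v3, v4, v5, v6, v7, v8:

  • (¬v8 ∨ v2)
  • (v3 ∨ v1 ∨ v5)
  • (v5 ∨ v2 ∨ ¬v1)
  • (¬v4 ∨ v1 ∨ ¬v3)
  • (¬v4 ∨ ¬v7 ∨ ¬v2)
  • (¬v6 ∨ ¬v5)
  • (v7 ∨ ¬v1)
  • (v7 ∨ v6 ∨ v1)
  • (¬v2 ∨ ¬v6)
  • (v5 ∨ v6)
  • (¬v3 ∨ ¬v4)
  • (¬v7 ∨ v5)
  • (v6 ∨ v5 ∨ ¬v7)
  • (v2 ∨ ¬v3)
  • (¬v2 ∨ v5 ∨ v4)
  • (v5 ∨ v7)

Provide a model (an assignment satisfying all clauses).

v1=0, v2=1, v3=0, v4=0, v5=1, v6=0, v7=1, v8=1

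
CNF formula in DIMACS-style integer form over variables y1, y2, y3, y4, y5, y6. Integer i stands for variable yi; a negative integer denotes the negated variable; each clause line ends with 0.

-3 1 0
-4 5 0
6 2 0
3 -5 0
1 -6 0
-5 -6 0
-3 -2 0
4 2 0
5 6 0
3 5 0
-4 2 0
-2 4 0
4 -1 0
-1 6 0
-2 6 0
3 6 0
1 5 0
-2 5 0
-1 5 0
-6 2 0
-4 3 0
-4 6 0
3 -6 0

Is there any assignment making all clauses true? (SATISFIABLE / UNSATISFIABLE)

UNSATISFIABLE

y6 = True:
  propagation gives y1=True, y5=False; an empty clause results — contradiction.
y6 = False:
  propagation gives y2=True; an empty clause results — contradiction.
Every branch closes, so no satisfying assignment exists.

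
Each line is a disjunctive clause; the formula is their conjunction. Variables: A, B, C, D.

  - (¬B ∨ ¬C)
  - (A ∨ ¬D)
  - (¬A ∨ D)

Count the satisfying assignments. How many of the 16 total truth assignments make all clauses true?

The models are:
  A=0 B=0 C=0 D=0
  A=0 B=0 C=1 D=0
  A=0 B=1 C=0 D=0
  A=1 B=0 C=0 D=1
  A=1 B=0 C=1 D=1
  A=1 B=1 C=0 D=1
Count: 6.

6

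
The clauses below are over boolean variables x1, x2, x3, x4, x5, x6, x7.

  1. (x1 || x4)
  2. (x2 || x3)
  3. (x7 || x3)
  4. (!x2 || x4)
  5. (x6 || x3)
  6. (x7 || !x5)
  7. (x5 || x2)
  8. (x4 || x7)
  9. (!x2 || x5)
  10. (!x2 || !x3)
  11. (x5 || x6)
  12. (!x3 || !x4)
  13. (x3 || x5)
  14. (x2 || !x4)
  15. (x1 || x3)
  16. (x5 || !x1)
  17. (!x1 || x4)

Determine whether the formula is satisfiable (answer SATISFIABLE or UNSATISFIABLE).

SATISFIABLE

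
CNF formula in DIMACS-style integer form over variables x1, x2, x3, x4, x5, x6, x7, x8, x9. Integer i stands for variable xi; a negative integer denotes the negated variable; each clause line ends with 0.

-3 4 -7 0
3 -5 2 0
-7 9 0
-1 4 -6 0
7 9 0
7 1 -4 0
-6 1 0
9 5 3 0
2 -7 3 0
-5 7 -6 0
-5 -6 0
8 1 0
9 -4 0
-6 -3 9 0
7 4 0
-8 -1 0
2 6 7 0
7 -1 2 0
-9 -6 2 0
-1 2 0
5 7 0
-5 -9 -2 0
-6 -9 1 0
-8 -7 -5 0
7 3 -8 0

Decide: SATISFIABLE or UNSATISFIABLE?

SATISFIABLE

Try x1 = True.
  then x8 is forced to False.
  then x2 is forced to True.
Branch on x3: take x3 = False.
For the remaining variables, x4 = False, x5 = False, x6 = False, x7 = True, x9 = True works.
So x1=True  x2=True  x3=False  x4=False  x5=False  x6=False  x7=True  x8=False  x9=True is a satisfying assignment.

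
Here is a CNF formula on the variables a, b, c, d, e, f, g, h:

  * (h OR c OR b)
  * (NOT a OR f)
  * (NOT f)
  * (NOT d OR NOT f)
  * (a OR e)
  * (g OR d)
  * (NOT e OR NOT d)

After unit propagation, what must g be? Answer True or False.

True

Unit clause (NOT f) sets f = False.
From (f OR NOT a) and f = False: a = False.
(e OR a): since a = False, the clause reduces to (e). e = True.
(NOT e OR NOT d): since e = True, the clause reduces to (NOT d). d = False.
From (d OR g) and d = False: g = True.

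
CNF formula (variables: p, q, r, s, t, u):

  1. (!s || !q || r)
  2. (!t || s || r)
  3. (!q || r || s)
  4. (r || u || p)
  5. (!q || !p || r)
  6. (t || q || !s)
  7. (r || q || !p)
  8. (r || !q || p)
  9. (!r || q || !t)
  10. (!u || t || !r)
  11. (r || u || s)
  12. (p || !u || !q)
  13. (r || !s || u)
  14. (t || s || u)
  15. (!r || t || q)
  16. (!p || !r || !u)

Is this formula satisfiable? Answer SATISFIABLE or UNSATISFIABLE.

SATISFIABLE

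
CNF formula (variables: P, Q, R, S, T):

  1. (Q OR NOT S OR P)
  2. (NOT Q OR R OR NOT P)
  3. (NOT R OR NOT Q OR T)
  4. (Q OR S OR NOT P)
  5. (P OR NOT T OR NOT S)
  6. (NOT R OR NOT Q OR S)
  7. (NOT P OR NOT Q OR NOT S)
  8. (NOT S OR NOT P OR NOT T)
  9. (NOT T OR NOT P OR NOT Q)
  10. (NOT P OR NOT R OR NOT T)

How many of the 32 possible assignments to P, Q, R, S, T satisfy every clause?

9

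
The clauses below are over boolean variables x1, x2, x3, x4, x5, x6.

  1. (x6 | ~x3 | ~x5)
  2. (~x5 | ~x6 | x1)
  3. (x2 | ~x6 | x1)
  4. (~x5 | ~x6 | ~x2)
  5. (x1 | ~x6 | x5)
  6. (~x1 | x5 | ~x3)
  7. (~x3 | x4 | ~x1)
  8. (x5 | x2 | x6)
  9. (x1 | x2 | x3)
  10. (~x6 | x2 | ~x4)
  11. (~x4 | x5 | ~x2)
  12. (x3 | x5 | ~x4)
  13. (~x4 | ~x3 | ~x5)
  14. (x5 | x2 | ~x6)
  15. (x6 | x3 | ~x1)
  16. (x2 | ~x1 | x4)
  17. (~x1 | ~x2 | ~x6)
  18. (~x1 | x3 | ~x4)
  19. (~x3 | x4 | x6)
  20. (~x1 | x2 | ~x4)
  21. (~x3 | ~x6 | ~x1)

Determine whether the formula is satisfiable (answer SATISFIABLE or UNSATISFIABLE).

SATISFIABLE

Set x1 = False and propagate.
Branch on x2: take x2 = True.
Branch on x3: take x3 = False.
For the remaining variables, x4 = False, x5 = False, x6 = False works.
So x1=F, x2=T, x3=F, x4=F, x5=F, x6=F is a satisfying assignment.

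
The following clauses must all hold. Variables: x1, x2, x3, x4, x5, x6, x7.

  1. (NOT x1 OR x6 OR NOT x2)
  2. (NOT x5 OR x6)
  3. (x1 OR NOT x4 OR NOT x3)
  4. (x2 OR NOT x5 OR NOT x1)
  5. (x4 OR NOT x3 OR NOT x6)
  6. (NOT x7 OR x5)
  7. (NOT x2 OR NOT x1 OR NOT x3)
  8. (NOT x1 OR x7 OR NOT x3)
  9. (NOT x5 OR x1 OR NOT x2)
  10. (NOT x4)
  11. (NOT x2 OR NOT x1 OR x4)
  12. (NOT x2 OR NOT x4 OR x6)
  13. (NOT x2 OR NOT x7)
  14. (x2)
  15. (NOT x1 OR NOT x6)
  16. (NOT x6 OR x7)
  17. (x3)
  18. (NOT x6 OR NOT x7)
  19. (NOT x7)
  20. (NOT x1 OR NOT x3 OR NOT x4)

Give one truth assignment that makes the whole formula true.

x1=F, x2=T, x3=T, x4=F, x5=F, x6=F, x7=F

(NOT x4) is a unit clause, so x4 = False.
(x2) is a unit clause, so x2 = True.
(NOT x1) is a unit clause, so x1 = False.
Unit propagation: (NOT x5) forces x5 = False.
The clause (NOT x7) is unit: x7 must be False.
Unit propagation: (NOT x6) forces x6 = False.
The clause (x3) is unit: x3 must be True.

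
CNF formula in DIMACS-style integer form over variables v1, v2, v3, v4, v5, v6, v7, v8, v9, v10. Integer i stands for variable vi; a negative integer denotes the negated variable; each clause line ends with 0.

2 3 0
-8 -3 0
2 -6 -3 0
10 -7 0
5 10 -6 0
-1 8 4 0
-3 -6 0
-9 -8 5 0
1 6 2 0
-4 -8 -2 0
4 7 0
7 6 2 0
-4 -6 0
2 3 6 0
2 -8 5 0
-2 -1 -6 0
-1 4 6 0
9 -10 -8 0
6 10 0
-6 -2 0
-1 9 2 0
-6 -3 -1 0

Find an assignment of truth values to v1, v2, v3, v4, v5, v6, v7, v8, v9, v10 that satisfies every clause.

v1=F, v2=T, v3=F, v4=F, v5=T, v6=F, v7=T, v8=F, v9=T, v10=T

Check each clause:
  1. {v2, v3} — v2 is true.
  2. {¬v3, ¬v8} — ¬v8 is true.
  3. {v2, ¬v3, ¬v6} — ¬v6 is true.
  4. {¬v7, v10} — v10 is true.
  5. {v10, v5, ¬v6} — v10 is true.
  6. {v8, ¬v1, v4} — ¬v1 is true.
  7. {¬v6, ¬v3} — ¬v6 is true.
  8. {¬v9, ¬v8, v5} — ¬v8 is true.
  9. {v1, v6, v2} — v2 is true.
  10. {¬v2, ¬v8, ¬v4} — ¬v8 is true.
  11. {v7, v4} — v7 is true.
  12. {v7, v2, v6} — v2 is true.
  13. {¬v6, ¬v4} — ¬v6 is true.
  14. {v3, v2, v6} — v2 is true.
  15. {v5, ¬v8, v2} — ¬v8 is true.
  16. {¬v6, ¬v2, ¬v1} — ¬v6 is true.
  17. {¬v1, v6, v4} — ¬v1 is true.
  18. {¬v10, ¬v8, v9} — ¬v8 is true.
  19. {v6, v10} — v10 is true.
  20. {¬v6, ¬v2} — ¬v6 is true.
  21. {v2, v9, ¬v1} — v9 is true.
  22. {¬v1, ¬v3, ¬v6} — ¬v6 is true.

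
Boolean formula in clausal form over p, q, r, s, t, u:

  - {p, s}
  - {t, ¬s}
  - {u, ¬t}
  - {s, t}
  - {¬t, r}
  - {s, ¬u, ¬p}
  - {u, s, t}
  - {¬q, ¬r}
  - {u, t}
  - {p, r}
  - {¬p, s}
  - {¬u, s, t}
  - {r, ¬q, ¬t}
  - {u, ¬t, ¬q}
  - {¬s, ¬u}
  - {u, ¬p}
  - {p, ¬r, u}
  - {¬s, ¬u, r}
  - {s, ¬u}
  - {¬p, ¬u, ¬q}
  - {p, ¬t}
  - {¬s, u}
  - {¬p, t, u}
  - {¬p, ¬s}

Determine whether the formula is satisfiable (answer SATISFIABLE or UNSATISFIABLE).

UNSATISFIABLE

u = True:
  propagation gives s=False; an empty clause results — contradiction.
u = False:
  propagation gives t=False; an empty clause results — contradiction.
Every branch closes, so no satisfying assignment exists.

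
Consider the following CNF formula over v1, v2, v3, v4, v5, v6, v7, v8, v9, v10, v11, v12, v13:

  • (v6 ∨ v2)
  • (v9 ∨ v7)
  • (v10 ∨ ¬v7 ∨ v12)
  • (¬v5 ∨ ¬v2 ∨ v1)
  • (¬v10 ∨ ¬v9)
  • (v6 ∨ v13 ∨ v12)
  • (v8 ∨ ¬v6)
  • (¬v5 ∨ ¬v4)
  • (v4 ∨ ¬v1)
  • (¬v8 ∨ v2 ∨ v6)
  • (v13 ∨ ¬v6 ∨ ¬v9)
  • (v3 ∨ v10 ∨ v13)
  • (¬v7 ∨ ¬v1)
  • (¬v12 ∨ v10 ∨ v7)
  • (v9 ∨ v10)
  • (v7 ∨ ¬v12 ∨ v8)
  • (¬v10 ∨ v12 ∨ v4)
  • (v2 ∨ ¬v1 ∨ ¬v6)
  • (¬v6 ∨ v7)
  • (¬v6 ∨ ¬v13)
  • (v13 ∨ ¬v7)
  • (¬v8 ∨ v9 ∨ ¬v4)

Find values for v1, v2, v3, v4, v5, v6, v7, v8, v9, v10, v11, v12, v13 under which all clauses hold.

v1=False  v2=True  v3=False  v4=False  v5=False  v6=False  v7=False  v8=True  v9=True  v10=False  v11=False  v12=False  v13=True

Check each clause:
  1. (v6 ∨ v2) — v2 is true.
  2. (v9 ∨ v7) — v9 is true.
  3. (v10 ∨ v12 ∨ ¬v7) — ¬v7 is true.
  4. (¬v5 ∨ ¬v2 ∨ v1) — ¬v5 is true.
  5. (¬v10 ∨ ¬v9) — ¬v10 is true.
  6. (v13 ∨ v12 ∨ v6) — v13 is true.
  7. (v8 ∨ ¬v6) — v8 is true.
  8. (¬v5 ∨ ¬v4) — ¬v5 is true.
  9. (v4 ∨ ¬v1) — ¬v1 is true.
  10. (v6 ∨ ¬v8 ∨ v2) — v2 is true.
  11. (¬v9 ∨ v13 ∨ ¬v6) — ¬v6 is true.
  12. (v3 ∨ v10 ∨ v13) — v13 is true.
  13. (¬v7 ∨ ¬v1) — ¬v7 is true.
  14. (v7 ∨ ¬v12 ∨ v10) — ¬v12 is true.
  15. (v10 ∨ v9) — v9 is true.
  16. (v7 ∨ v8 ∨ ¬v12) — v8 is true.
  17. (v12 ∨ ¬v10 ∨ v4) — ¬v10 is true.
  18. (¬v1 ∨ v2 ∨ ¬v6) — ¬v6 is true.
  19. (v7 ∨ ¬v6) — ¬v6 is true.
  20. (¬v13 ∨ ¬v6) — ¬v6 is true.
  21. (v13 ∨ ¬v7) — ¬v7 is true.
  22. (v9 ∨ ¬v8 ∨ ¬v4) — v9 is true.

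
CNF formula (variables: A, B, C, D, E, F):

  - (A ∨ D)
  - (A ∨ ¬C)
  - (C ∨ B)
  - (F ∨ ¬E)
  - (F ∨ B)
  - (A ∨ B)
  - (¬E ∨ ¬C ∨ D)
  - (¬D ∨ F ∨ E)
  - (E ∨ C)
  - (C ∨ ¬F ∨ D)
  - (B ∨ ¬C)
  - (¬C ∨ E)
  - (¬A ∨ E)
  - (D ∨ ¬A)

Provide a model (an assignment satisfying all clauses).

Pure literal: B appears only positively; assign B = True.
Branch on A: take A = True.
  then E is forced to True.
  then F is forced to True.
  then D is forced to True.
C is now unconstrained; take C = False.

A = T, B = T, C = F, D = T, E = T, F = T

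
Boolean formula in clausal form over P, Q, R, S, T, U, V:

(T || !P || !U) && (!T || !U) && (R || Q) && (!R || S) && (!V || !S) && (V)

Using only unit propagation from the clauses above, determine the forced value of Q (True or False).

True

(V) stands alone — V = True.
(!V || !S): since V = True, the clause reduces to (!S). S = False.
From (!R || S) and S = False: R = False.
In (Q || R), R is now false; Q must hold, so Q = True.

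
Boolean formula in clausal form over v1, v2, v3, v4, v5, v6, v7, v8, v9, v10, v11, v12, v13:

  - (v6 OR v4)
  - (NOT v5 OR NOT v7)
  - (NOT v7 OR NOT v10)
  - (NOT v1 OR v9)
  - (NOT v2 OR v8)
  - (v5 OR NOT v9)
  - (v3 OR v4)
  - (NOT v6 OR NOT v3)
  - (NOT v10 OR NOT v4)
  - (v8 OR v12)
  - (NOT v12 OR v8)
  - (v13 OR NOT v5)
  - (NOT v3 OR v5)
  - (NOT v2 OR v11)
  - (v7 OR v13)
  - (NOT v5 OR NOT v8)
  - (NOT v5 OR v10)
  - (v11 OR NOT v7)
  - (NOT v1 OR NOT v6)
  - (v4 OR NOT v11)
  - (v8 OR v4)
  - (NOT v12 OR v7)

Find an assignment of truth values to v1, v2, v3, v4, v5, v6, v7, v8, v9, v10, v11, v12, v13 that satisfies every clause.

v1 occurs only negated in the remaining clauses — set v1 = False.
v2 occurs only negated in the remaining clauses — set v2 = False.
Set v3 = False and propagate.
  then v4 is forced to True.
  then v10 is forced to False.
  then v5 is forced to False.
  then v9 is forced to False.
Set v7 = True and propagate.
  then v11 is forced to True.
For the remaining variables, v6 = False, v8 = True, v12 = False, v13 = False works.
Check each clause:
  1. (v6 OR v4) — v4 is true.
  2. (NOT v7 OR NOT v5) — NOT v5 is true.
  3. (NOT v10 OR NOT v7) — NOT v10 is true.
  4. (NOT v1 OR v9) — NOT v1 is true.
  5. (NOT v2 OR v8) — v8 is true.
  6. (NOT v9 OR v5) — NOT v9 is true.
  7. (v4 OR v3) — v4 is true.
  8. (NOT v3 OR NOT v6) — NOT v6 is true.
  9. (NOT v10 OR NOT v4) — NOT v10 is true.
  10. (v12 OR v8) — v8 is true.
  11. (NOT v12 OR v8) — v8 is true.
  12. (NOT v5 OR v13) — NOT v5 is true.
  13. (v5 OR NOT v3) — NOT v3 is true.
  14. (NOT v2 OR v11) — v11 is true.
  15. (v13 OR v7) — v7 is true.
  16. (NOT v8 OR NOT v5) — NOT v5 is true.
  17. (NOT v5 OR v10) — NOT v5 is true.
  18. (v11 OR NOT v7) — v11 is true.
  19. (NOT v1 OR NOT v6) — NOT v6 is true.
  20. (v4 OR NOT v11) — v4 is true.
  21. (v8 OR v4) — v8 is true.
  22. (v7 OR NOT v12) — NOT v12 is true.

v1=F  v2=F  v3=F  v4=T  v5=F  v6=F  v7=T  v8=T  v9=F  v10=F  v11=T  v12=F  v13=F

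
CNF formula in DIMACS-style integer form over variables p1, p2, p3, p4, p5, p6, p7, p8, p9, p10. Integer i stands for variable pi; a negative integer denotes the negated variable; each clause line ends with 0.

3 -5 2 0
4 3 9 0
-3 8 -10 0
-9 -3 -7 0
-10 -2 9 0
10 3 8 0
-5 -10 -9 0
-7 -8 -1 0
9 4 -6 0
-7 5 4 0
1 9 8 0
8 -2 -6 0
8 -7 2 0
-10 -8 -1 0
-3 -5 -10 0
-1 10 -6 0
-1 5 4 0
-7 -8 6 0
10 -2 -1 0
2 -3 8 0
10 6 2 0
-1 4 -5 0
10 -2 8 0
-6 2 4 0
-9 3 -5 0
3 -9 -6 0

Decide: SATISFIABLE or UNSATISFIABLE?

SATISFIABLE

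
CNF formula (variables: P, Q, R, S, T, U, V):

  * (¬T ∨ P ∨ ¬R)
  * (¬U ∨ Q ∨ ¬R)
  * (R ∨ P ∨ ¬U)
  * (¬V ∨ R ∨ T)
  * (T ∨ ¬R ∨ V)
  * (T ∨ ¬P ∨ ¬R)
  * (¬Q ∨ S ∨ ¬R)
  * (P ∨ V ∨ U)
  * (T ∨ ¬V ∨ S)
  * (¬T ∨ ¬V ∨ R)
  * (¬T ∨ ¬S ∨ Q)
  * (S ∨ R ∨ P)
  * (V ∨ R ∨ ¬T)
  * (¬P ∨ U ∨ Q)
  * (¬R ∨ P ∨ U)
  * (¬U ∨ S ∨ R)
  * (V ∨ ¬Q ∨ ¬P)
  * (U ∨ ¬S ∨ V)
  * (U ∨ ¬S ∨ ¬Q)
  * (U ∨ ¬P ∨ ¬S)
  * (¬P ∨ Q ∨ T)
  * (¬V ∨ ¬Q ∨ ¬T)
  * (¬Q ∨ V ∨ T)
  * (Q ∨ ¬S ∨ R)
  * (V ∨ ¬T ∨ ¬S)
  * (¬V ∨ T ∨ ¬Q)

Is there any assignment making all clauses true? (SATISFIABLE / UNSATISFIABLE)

R = True:
  Q = True:
    T = True:
      propagation gives P=True, V=True; contradiction.
    T = False:
      propagation gives V=True; contradiction.
  Q = False:
    propagation gives U=False, P=False; an empty clause results — contradiction.
R = False:
  V = True:
    propagation gives T=True; an empty clause results — contradiction.
  V = False:
    propagation gives T=False, Q=False, P=False, U=False; an empty clause results — contradiction.
Every branch closes, so no satisfying assignment exists.

UNSATISFIABLE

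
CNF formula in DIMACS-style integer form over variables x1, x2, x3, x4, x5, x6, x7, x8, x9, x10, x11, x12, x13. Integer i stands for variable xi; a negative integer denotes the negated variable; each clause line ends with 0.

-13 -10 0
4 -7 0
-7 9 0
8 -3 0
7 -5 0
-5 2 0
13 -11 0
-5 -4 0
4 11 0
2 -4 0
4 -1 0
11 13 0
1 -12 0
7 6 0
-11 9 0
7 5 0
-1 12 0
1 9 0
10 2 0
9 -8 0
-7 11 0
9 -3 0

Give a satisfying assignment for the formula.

Pure literal: x2 appears only positively; assign x2 = True.
x3 occurs only negated in the remaining clauses — set x3 = False.
Set x1 = False and propagate.
  then x12 is forced to False.
  then x9 is forced to True.
The remaining clauses are satisfied by x4 = True, x5 = False, x6 = False, x7 = True, x8 = False, x10 = False, x11 = True, x13 = True.
Every clause has at least one true literal under this assignment.

x1 = False, x2 = True, x3 = False, x4 = True, x5 = False, x6 = False, x7 = True, x8 = False, x9 = True, x10 = False, x11 = True, x12 = False, x13 = True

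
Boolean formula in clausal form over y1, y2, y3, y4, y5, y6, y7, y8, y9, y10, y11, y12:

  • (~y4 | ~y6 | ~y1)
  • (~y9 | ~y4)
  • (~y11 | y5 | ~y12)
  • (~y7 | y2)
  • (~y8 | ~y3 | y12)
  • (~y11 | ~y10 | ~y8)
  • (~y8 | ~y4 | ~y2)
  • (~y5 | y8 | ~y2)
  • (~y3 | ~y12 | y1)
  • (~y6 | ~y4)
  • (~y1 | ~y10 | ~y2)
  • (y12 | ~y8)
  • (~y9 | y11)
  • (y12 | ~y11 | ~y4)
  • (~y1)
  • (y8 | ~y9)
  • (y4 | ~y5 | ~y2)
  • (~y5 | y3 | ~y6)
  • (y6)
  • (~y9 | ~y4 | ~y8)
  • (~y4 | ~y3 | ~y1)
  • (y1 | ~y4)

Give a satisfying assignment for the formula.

y1=F, y2=T, y3=F, y4=F, y5=F, y6=T, y7=F, y8=F, y9=F, y10=T, y11=T, y12=F

Check each clause:
  1. (~y1 | ~y4 | ~y6) — ~y4 is true.
  2. (~y4 | ~y9) — ~y4 is true.
  3. (y5 | ~y11 | ~y12) — ~y12 is true.
  4. (~y7 | y2) — ~y7 is true.
  5. (~y8 | ~y3 | y12) — ~y8 is true.
  6. (~y8 | ~y10 | ~y11) — ~y8 is true.
  7. (~y4 | ~y2 | ~y8) — ~y8 is true.
  8. (y8 | ~y2 | ~y5) — ~y5 is true.
  9. (~y12 | ~y3 | y1) — ~y12 is true.
  10. (~y4 | ~y6) — ~y4 is true.
  11. (~y10 | ~y1 | ~y2) — ~y1 is true.
  12. (y12 | ~y8) — ~y8 is true.
  13. (~y9 | y11) — y11 is true.
  14. (y12 | ~y11 | ~y4) — ~y4 is true.
  15. (~y1) — ~y1 is true.
  16. (~y9 | y8) — ~y9 is true.
  17. (~y5 | ~y2 | y4) — ~y5 is true.
  18. (~y5 | y3 | ~y6) — ~y5 is true.
  19. (y6) — y6 is true.
  20. (~y4 | ~y8 | ~y9) — ~y8 is true.
  21. (~y3 | ~y4 | ~y1) — ~y4 is true.
  22. (~y4 | y1) — ~y4 is true.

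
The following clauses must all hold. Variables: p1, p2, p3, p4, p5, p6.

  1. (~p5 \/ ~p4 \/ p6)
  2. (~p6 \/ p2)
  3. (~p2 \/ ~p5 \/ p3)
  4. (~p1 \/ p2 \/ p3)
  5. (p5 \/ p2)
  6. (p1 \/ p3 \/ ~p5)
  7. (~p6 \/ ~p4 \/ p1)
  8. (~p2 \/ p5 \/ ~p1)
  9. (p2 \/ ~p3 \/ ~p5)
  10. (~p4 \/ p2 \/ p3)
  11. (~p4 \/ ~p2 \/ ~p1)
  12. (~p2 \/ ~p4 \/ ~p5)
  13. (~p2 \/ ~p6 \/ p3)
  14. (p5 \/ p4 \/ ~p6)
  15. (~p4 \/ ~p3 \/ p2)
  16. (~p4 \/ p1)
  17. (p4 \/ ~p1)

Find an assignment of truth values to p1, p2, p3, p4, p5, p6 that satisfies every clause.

p1=False  p2=True  p3=True  p4=False  p5=True  p6=False

Branch on p1: take p1 = False.
  then p4 is forced to False.
For the remaining variables, p2 = True, p3 = True, p5 = True, p6 = False works.
Check each clause:
  1. (p6 \/ ~p5 \/ ~p4) — ~p4 is true.
  2. (~p6 \/ p2) — ~p6 is true.
  3. (~p5 \/ ~p2 \/ p3) — p3 is true.
  4. (p2 \/ ~p1 \/ p3) — p2 is true.
  5. (p2 \/ p5) — p2 is true.
  6. (~p5 \/ p3 \/ p1) — p3 is true.
  7. (~p6 \/ p1 \/ ~p4) — ~p6 is true.
  8. (p5 \/ ~p1 \/ ~p2) — p5 is true.
  9. (p2 \/ ~p3 \/ ~p5) — p2 is true.
  10. (p2 \/ ~p4 \/ p3) — p2 is true.
  11. (~p2 \/ ~p4 \/ ~p1) — ~p4 is true.
  12. (~p5 \/ ~p4 \/ ~p2) — ~p4 is true.
  13. (~p2 \/ ~p6 \/ p3) — ~p6 is true.
  14. (p4 \/ ~p6 \/ p5) — ~p6 is true.
  15. (p2 \/ ~p4 \/ ~p3) — p2 is true.
  16. (p1 \/ ~p4) — ~p4 is true.
  17. (~p1 \/ p4) — ~p1 is true.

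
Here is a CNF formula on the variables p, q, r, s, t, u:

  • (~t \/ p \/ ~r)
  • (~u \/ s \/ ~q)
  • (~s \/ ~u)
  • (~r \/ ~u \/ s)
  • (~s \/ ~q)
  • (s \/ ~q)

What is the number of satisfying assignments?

18

Case analysis on s and q:
  s=T, q=T: a clause becomes empty — 0.
  s=T, q=F: 7 of the 16 assignments to (p,r,t,u) work.
  s=F, q=T: a clause becomes empty — 0.
  s=F, q=F: 11 of the 16 assignments to (p,r,t,u) work.
Total: 0 + 7 + 0 + 11 = 18.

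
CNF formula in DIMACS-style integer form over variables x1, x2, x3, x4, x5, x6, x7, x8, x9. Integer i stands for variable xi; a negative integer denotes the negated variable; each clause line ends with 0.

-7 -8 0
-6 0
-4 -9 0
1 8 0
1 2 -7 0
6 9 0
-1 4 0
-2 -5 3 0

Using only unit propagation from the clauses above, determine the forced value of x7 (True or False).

False

(!x6) stands alone — x6 = False.
From (x6 || x9) and x6 = False: x9 = True.
(!x9 || !x4) with x9 = True leaves only !x4, so x4 = False.
(!x1 || x4) with x4 = False leaves only !x1, so x1 = False.
(x1 || x8) with x1 = False leaves only x8, so x8 = True.
In (!x7 || !x8), !x8 is now false; !x7 must hold, so x7 = False.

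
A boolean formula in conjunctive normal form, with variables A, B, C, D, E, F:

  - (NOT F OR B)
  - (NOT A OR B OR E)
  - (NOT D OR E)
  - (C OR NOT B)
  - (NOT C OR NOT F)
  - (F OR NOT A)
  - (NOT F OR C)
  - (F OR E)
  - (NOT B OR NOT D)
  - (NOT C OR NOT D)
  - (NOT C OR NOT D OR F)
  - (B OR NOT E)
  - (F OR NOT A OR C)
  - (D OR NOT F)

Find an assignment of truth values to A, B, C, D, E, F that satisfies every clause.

A = False, B = True, C = True, D = False, E = True, F = False

Check each clause:
  1. (B OR NOT F) — B is true.
  2. (NOT A OR E OR B) — B is true.
  3. (NOT D OR E) — NOT D is true.
  4. (C OR NOT B) — C is true.
  5. (NOT C OR NOT F) — NOT F is true.
  6. (F OR NOT A) — NOT A is true.
  7. (C OR NOT F) — NOT F is true.
  8. (E OR F) — E is true.
  9. (NOT B OR NOT D) — NOT D is true.
  10. (NOT C OR NOT D) — NOT D is true.
  11. (NOT D OR NOT C OR F) — NOT D is true.
  12. (NOT E OR B) — B is true.
  13. (NOT A OR F OR C) — C is true.
  14. (NOT F OR D) — NOT F is true.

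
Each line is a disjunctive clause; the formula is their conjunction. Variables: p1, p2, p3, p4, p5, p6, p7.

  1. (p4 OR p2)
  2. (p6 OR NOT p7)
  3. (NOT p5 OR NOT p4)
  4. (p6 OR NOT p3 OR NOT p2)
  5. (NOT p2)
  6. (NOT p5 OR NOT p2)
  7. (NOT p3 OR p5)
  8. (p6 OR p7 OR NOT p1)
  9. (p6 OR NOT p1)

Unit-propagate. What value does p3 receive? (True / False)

False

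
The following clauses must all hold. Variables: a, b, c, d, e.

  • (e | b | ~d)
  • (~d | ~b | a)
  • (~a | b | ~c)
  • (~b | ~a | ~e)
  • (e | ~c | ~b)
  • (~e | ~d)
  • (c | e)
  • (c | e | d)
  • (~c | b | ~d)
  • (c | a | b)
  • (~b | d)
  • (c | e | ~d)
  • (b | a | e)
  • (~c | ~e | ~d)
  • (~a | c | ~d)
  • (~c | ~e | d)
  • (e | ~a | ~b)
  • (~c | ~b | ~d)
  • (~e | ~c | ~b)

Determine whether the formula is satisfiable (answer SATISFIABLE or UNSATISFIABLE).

SATISFIABLE

Set a = True and propagate.
Set b = False and propagate.
  then c is forced to False.
  then e is forced to True.
  then d is forced to False.
So a=True, b=False, c=False, d=False, e=True is a satisfying assignment.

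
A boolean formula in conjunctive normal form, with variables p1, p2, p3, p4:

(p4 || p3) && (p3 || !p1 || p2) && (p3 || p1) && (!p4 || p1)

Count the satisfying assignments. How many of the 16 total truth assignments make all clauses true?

The models are:
  p1=0 p2=0 p3=1 p4=0
  p1=0 p2=1 p3=1 p4=0
  p1=1 p2=0 p3=1 p4=0
  p1=1 p2=0 p3=1 p4=1
  p1=1 p2=1 p3=0 p4=1
  p1=1 p2=1 p3=1 p4=0
  p1=1 p2=1 p3=1 p4=1
That's 7 in total.

7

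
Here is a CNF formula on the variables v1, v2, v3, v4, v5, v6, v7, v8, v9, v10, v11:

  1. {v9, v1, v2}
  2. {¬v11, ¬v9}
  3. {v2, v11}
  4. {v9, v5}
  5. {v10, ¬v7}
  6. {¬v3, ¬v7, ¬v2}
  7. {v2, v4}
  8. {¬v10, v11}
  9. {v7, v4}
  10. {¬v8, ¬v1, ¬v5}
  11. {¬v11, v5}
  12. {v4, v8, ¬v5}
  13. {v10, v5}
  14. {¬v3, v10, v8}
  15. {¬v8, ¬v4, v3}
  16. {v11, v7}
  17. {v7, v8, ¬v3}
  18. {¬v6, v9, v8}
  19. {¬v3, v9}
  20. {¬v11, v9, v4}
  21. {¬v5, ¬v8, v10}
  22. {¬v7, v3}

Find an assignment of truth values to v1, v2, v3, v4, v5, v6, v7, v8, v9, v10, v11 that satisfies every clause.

Pure literal: v6 appears only negated; assign v6 = False.
Set v1 = True and propagate.
For the remaining variables, v2 = False, v3 = False, v4 = True, v5 = True, v7 = False, v8 = False, v9 = False, v10 = False, v11 = True works.

v1 = T, v2 = F, v3 = F, v4 = T, v5 = T, v6 = F, v7 = F, v8 = F, v9 = F, v10 = F, v11 = T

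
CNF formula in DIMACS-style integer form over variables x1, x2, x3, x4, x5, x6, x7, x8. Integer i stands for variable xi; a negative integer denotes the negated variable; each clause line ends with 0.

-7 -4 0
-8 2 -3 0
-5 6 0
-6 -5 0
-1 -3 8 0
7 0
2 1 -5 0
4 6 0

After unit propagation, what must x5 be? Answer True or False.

False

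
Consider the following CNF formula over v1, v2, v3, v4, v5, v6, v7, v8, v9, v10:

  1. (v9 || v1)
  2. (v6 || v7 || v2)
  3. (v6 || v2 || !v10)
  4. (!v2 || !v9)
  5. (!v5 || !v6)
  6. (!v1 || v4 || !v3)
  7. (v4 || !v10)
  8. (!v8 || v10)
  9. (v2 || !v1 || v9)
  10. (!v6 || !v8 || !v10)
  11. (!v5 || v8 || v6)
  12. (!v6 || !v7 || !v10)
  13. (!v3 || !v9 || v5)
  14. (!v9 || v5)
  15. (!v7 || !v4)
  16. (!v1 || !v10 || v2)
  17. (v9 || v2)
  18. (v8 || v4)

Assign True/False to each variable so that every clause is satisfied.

Pure literal: v3 appears only negated; assign v3 = False.
Set v1 = True and propagate.
Branch on v2: take v2 = True.
  then v9 is forced to False.
Branch on v4: take v4 = True.
  then v7 is forced to False.
The remaining clauses are satisfied by v5 = True, v6 = False, v8 = True, v10 = True.
Every clause has at least one true literal under this assignment.

v1 = True, v2 = True, v3 = False, v4 = True, v5 = True, v6 = False, v7 = False, v8 = True, v9 = False, v10 = True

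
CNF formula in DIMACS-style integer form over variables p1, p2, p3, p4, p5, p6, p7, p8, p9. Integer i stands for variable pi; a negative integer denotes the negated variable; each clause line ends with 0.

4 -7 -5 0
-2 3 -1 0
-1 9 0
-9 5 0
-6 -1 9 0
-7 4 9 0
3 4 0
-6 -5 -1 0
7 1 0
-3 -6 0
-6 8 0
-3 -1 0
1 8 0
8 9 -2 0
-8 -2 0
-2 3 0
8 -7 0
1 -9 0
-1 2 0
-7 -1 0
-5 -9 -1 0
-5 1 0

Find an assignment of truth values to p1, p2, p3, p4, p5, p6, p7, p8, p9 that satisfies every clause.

p1=F, p2=F, p3=F, p4=T, p5=F, p6=F, p7=T, p8=T, p9=F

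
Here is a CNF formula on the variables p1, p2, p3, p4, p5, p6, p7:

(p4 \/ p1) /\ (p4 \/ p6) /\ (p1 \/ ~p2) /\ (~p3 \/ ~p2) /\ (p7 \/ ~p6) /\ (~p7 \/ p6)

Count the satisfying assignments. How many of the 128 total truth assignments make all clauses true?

26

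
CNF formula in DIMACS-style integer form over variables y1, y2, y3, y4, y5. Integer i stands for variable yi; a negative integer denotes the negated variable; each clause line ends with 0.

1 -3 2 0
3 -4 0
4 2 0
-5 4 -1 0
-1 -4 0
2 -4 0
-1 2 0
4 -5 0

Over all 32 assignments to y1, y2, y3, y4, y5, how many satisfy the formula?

6

Satisfying assignments:
  y1=F y2=T y3=F y4=F y5=F
  y1=F y2=T y3=T y4=F y5=F
  y1=F y2=T y3=T y4=T y5=F
  y1=F y2=T y3=T y4=T y5=T
  y1=T y2=T y3=F y4=F y5=F
  y1=T y2=T y3=T y4=F y5=F
Count: 6.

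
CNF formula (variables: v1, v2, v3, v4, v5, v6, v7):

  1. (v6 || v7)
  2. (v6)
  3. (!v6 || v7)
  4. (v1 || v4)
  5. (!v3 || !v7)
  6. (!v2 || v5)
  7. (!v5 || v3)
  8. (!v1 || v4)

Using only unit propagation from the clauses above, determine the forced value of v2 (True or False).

False

Unit clause (v6) sets v6 = True.
(!v6 || v7): since v6 = True, the clause reduces to (v7). v7 = True.
(!v7 || !v3): since v7 = True, the clause reduces to (!v3). v3 = False.
(v3 || !v5): since v3 = False, the clause reduces to (!v5). v5 = False.
(v5 || !v2) with v5 = False leaves only !v2, so v2 = False.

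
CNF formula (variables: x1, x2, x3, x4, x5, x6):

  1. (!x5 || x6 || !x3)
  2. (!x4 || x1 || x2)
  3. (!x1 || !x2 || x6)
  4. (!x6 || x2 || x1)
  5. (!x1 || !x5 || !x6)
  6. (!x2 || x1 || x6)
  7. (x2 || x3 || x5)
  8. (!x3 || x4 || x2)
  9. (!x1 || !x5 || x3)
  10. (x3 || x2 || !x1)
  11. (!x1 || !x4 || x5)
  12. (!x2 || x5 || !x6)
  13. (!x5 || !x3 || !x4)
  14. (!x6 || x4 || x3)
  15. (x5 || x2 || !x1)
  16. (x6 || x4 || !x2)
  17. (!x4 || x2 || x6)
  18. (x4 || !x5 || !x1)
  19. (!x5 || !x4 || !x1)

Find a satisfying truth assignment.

x1=False, x2=True, x3=False, x4=True, x5=True, x6=True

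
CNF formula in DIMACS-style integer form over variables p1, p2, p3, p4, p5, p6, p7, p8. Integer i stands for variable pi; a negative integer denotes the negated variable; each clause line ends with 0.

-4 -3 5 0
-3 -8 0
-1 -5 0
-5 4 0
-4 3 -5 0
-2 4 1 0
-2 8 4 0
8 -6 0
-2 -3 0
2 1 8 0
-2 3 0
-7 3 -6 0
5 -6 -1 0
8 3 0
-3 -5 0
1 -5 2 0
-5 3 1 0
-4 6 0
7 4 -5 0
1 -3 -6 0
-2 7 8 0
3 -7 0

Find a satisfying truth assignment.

p1=T  p2=F  p3=T  p4=F  p5=F  p6=F  p7=T  p8=F

Check each clause:
  1. (!p3 || !p4 || p5) — !p4 is true.
  2. (!p3 || !p8) — !p8 is true.
  3. (!p1 || !p5) — !p5 is true.
  4. (!p5 || p4) — !p5 is true.
  5. (!p4 || !p5 || p3) — p3 is true.
  6. (p4 || p1 || !p2) — p1 is true.
  7. (p4 || !p2 || p8) — !p2 is true.
  8. (!p6 || p8) — !p6 is true.
  9. (!p3 || !p2) — !p2 is true.
  10. (p2 || p1 || p8) — p1 is true.
  11. (!p2 || p3) — p3 is true.
  12. (!p6 || p3 || !p7) — !p6 is true.
  13. (p5 || !p1 || !p6) — !p6 is true.
  14. (p3 || p8) — p3 is true.
  15. (!p5 || !p3) — !p5 is true.
  16. (!p5 || p2 || p1) — p1 is true.
  17. (p3 || p1 || !p5) — p3 is true.
  18. (p6 || !p4) — !p4 is true.
  19. (p7 || p4 || !p5) — !p5 is true.
  20. (!p3 || !p6 || p1) — p1 is true.
  21. (p7 || p8 || !p2) — !p2 is true.
  22. (!p7 || p3) — p3 is true.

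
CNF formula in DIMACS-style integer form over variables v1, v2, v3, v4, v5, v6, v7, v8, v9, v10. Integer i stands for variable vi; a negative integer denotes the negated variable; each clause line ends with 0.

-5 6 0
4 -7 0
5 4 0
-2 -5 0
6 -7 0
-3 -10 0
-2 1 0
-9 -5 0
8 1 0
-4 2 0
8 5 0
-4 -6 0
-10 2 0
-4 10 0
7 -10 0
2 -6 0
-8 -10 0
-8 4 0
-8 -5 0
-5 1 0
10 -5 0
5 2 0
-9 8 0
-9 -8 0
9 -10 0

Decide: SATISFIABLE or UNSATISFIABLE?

UNSATISFIABLE

v5 = True:
  propagation gives v6=True, v2=False; an empty clause results — contradiction.
v5 = False:
  propagation gives v4=True, v2=True, v1=True, v8=True; an empty clause results — contradiction.
Every branch closes, so no satisfying assignment exists.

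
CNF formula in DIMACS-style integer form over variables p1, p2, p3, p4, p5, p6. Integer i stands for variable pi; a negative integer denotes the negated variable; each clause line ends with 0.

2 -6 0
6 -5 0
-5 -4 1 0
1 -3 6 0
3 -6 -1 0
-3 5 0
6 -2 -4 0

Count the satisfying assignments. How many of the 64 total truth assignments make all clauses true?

12

Split on p6, then p1.
  p6=T, p1=T: remaining (p2,p3,p4,p5) ∈ {(T,T,F,T); (T,T,T,T)} — 2.
  p6=T, p1=F: remaining (p2,p3,p4,p5) ∈ {(T,F,F,F); (T,F,F,T); (T,F,T,F); (T,T,F,T)} — 4.
  p6=F, p1=T: remaining (p2,p3,p4,p5) ∈ {(F,F,F,F); (F,F,T,F); (T,F,F,F)} — 3.
  p6=F, p1=F: remaining (p2,p3,p4,p5) ∈ {(F,F,F,F); (F,F,T,F); (T,F,F,F)} — 3.
Total: 2 + 4 + 3 + 3 = 12.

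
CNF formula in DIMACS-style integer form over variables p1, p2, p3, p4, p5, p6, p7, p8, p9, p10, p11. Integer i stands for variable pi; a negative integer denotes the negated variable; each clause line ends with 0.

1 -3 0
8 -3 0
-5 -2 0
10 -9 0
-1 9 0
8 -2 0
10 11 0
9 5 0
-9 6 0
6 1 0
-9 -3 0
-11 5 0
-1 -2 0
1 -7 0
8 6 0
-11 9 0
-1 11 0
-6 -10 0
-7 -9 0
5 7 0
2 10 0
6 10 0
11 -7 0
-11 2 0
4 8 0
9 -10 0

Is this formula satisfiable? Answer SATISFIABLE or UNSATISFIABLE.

p9 = True:
  propagation gives p10=True, p6=True; an empty clause results — contradiction.
p9 = False:
  propagation gives p1=False, p3=False, p5=True, p2=False; an empty clause results — contradiction.
Every branch closes, so no satisfying assignment exists.

UNSATISFIABLE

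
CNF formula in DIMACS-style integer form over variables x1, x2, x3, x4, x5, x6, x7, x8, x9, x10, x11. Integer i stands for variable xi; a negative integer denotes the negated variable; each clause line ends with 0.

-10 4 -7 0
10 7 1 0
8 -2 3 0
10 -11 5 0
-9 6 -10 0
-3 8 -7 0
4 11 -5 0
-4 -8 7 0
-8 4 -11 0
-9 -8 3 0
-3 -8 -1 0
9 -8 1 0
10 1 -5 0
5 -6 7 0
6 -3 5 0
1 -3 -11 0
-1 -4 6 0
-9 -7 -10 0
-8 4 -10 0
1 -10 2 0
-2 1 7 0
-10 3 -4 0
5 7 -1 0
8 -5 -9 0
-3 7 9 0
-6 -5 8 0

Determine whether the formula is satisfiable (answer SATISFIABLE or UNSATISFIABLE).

SATISFIABLE

Branch on x1: take x1 = True.
Try x2 = True.
For the remaining variables, x3 = False, x4 = True, x5 = False, x6 = True, x7 = True, x8 = True, x9 = False, x10 = False, x11 = False works.
So x1=True, x2=True, x3=False, x4=True, x5=False, x6=True, x7=True, x8=True, x9=False, x10=False, x11=False is a satisfying assignment.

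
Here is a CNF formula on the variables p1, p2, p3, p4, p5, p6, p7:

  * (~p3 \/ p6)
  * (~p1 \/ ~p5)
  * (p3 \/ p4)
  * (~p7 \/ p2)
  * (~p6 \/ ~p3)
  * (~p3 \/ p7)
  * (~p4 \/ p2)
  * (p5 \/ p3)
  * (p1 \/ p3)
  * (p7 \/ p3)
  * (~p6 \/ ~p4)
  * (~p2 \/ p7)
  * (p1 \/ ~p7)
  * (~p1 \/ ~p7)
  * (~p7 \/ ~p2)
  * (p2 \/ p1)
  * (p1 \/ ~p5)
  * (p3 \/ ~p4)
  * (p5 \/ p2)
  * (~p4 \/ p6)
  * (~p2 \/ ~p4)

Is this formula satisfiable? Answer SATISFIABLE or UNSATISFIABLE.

UNSATISFIABLE

p3 = True:
  propagation gives p6=True; an empty clause results — contradiction.
p3 = False:
  propagation gives p4=True; an empty clause results — contradiction.
Every branch closes, so no satisfying assignment exists.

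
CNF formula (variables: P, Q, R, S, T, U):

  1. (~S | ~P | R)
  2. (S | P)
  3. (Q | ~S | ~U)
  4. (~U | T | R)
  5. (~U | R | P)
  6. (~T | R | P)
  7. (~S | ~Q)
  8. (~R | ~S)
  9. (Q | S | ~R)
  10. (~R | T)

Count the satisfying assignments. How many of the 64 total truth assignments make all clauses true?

Split on R, then S.
  R=1, S=1: a clause becomes empty — 0.
  R=1, S=0: remaining (P,Q,T,U) ∈ {(1,1,1,0); (1,1,1,1)} — 2.
  R=0, S=1: remaining (P,Q,T,U) ∈ {(0,0,0,0)} — 1.
  R=0, S=0: Q free; 3 ways for (P,T,U) × 2^1 = 6.
Total: 0 + 2 + 1 + 6 = 9.

9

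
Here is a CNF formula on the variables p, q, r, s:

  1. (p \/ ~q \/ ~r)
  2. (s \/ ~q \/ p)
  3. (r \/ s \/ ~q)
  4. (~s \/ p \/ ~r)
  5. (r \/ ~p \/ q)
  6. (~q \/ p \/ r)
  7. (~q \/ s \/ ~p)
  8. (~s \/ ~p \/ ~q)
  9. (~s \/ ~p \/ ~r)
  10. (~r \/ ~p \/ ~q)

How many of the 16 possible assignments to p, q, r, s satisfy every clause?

The models are:
  p=0 q=0 r=0 s=0
  p=0 q=0 r=0 s=1
  p=0 q=0 r=1 s=0
  p=1 q=0 r=1 s=0
That's 4 in total.

4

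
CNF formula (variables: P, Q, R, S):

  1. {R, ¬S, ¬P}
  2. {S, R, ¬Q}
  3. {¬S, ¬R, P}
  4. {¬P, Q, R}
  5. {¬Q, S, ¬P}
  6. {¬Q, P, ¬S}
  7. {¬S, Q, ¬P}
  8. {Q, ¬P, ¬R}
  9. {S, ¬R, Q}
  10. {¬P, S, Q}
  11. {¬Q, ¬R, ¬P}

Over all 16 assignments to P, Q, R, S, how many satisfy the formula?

3

Satisfying assignments:
  P=0 Q=0 R=0 S=0
  P=0 Q=0 R=0 S=1
  P=0 Q=1 R=1 S=0
Count: 3.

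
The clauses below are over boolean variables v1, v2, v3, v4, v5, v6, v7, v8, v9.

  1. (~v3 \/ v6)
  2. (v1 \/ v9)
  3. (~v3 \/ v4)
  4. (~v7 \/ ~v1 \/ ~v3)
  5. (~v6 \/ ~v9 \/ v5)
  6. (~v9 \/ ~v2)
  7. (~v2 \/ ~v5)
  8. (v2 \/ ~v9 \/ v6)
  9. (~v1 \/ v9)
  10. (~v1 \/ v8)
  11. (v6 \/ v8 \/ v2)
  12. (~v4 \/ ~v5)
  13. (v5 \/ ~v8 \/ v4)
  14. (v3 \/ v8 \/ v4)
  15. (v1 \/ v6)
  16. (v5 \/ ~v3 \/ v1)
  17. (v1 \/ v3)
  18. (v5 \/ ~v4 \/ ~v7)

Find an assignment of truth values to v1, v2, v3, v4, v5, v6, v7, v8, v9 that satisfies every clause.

v1 = True, v2 = False, v3 = False, v4 = False, v5 = True, v6 = True, v7 = True, v8 = True, v9 = True

Check each clause:
  1. (v6 \/ ~v3) — ~v3 is true.
  2. (v1 \/ v9) — v1 is true.
  3. (v4 \/ ~v3) — ~v3 is true.
  4. (~v3 \/ ~v1 \/ ~v7) — ~v3 is true.
  5. (~v6 \/ ~v9 \/ v5) — v5 is true.
  6. (~v2 \/ ~v9) — ~v2 is true.
  7. (~v5 \/ ~v2) — ~v2 is true.
  8. (~v9 \/ v2 \/ v6) — v6 is true.
  9. (~v1 \/ v9) — v9 is true.
  10. (v8 \/ ~v1) — v8 is true.
  11. (v8 \/ v2 \/ v6) — v8 is true.
  12. (~v5 \/ ~v4) — ~v4 is true.
  13. (~v8 \/ v4 \/ v5) — v5 is true.
  14. (v8 \/ v3 \/ v4) — v8 is true.
  15. (v6 \/ v1) — v1 is true.
  16. (~v3 \/ v1 \/ v5) — v1 is true.
  17. (v1 \/ v3) — v1 is true.
  18. (~v7 \/ v5 \/ ~v4) — ~v4 is true.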